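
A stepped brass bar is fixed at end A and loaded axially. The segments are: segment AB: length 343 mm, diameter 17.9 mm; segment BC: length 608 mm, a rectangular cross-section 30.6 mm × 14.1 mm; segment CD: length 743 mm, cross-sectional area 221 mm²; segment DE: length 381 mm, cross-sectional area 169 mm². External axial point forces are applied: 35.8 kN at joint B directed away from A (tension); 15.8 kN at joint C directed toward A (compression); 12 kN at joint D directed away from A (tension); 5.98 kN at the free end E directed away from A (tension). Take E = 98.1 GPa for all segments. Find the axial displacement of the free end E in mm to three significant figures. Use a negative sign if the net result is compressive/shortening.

1.31 mm

Internal axial forces (sectioning from the free end, tension +): N_DE = 5.98 kN, N_CD = 17.98 kN, N_BC = 2.18 kN, N_AB = 37.98 kN.
A_AB = 251.6 mm².
A_BC = 431.5 mm².
δ_AB = 37980·343/(251.6·98100) = 0.5277 mm
δ_BC = 2180·608/(431.5·98100) = 0.03131 mm
δ_CD = 17980·743/(221·98100) = 0.6162 mm
δ_DE = 5980·381/(169·98100) = 0.1374 mm
δ = Σδ_i = 1.313 mm.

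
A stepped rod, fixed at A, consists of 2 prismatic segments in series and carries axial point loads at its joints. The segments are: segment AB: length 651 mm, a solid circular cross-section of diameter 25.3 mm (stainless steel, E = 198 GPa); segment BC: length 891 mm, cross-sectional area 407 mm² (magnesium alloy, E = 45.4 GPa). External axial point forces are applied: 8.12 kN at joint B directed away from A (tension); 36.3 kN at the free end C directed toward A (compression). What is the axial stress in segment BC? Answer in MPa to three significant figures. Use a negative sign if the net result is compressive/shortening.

-89.2 MPa

Internal axial forces (sectioning from the free end, tension +): N_BC = -36.3 kN, N_AB = -28.18 kN.
σ_BC = N_BC/A_BC = -36300/407 = -89.19 MPa.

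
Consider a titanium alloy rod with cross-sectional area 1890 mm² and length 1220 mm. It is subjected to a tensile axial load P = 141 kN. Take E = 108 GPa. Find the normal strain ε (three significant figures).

6.91e-04

σ = N/A = 74.6 MPa; ε = σ/E = 74.6/108000 = 6.908e-04.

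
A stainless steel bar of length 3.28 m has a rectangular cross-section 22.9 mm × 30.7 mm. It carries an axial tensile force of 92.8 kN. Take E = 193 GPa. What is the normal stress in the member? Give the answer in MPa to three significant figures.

A = 703 mm².
σ = N/A = 92800/703 = 132 MPa.

132 MPa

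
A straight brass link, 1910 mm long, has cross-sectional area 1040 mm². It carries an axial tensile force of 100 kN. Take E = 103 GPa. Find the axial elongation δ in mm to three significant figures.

1.78 mm

δ_mech = NL/(AE) = 100000·1910/(1040·103000) = 1.783 mm.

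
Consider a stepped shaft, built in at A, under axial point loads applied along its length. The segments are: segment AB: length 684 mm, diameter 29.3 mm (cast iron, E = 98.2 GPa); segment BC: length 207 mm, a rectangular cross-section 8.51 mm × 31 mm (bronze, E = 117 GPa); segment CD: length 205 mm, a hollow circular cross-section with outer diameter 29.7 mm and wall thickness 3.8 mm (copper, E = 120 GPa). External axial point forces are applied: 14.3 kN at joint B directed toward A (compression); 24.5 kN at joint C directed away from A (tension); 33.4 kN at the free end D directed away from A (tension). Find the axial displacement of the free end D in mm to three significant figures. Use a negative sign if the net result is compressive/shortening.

1.02 mm

Internal axial forces (sectioning from the free end, tension +): N_CD = 33.4 kN, N_BC = 57.9 kN, N_AB = 43.6 kN.
A_AB = 674.3 mm².
A_BC = 263.8 mm².
A_CD = 309.2 mm².
δ_AB = 43600·684/(674.3·98200) = 0.4504 mm
δ_BC = 57900·207/(263.8·117000) = 0.3883 mm
δ_CD = 33400·205/(309.2·120000) = 0.1845 mm
δ = Σδ_i = 1.023 mm.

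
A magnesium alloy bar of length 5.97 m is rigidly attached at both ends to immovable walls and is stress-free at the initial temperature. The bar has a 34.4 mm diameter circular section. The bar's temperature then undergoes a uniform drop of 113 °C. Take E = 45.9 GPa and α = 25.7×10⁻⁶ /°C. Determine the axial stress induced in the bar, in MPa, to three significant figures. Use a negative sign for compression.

133 MPa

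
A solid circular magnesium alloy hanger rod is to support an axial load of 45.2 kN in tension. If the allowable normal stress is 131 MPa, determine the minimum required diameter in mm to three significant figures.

Required area A ≥ P/σ_allow = 45200/131 = 345 mm².
For a solid circular section, d ≥ √(4A/π) = 20.96 mm.

21.0 mm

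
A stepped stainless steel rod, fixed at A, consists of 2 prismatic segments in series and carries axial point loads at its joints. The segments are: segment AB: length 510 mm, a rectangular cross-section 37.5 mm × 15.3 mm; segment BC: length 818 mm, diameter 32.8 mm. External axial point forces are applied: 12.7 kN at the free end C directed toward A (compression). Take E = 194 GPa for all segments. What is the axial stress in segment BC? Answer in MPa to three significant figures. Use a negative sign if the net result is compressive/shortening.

-15.0 MPa

Internal axial forces (sectioning from the free end, tension +): N_BC = -12.7 kN, N_AB = -12.7 kN.
A_BC = 845 mm².
σ_BC = N_BC/A_BC = -12700/845 = -15.03 MPa.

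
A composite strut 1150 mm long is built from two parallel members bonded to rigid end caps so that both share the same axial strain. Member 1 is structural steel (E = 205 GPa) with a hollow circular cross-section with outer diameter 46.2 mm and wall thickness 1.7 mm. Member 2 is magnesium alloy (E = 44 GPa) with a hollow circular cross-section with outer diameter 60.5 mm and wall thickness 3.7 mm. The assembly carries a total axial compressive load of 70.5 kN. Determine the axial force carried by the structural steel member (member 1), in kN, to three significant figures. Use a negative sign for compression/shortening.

A_1 = 237.7 mm².
A_2 = 660.2 mm².
Equal strain + equilibrium ⇒ each member carries load in proportion to AE: A₁E₁ = 48720000 N, A₂E₂ = 29050000 N, ΣAE = 77770000 N.
F₁ = P·A₁E₁/ΣAE = -70500·48720000/77770000 = -44170 N.

-44.2 kN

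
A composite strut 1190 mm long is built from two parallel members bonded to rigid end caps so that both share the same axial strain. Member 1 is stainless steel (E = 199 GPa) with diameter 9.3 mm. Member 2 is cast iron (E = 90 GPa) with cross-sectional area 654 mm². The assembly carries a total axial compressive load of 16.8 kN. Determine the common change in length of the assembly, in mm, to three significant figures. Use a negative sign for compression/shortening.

A_1 = 67.93 mm².
Equal strain + equilibrium ⇒ each member carries load in proportion to AE: A₁E₁ = 13520000 N, A₂E₂ = 58860000 N, ΣAE = 72380000 N.
δ = PL/ΣAE = -16800·1190/72380000 = -0.2762 mm.

-0.276 mm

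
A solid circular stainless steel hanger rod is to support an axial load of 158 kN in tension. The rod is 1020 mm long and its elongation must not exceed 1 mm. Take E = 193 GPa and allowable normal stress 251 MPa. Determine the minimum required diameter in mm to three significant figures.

32.6 mm

Required area A ≥ P/σ_allow = 158000/251 = 629.5 mm².
For a solid circular section, d ≥ √(4A/π) = 28.31 mm.
Elongation limit: A ≥ PL/(Eδ_allow) = 158000·1020/(193000·1) = 835 mm² ⇒ d ≥ 32.61 mm.
The elongation limit governs.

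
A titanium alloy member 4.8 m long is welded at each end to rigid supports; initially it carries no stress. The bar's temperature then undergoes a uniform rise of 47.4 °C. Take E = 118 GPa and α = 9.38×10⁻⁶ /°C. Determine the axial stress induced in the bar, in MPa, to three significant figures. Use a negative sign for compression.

-52.5 MPa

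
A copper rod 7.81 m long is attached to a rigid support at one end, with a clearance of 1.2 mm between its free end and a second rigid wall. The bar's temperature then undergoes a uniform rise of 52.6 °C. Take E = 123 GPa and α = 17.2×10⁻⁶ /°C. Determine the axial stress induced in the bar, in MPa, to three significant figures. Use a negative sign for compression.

Free thermal expansion αLΔT = 17.2e-6 · 7810 · 52.6 = 7.066 mm.
The walls engage after the gap closes; constrained expansion = 7.066 − 1.2 = 5.866 mm.
The walls impose strain ε = −(5.866)/7810 = -7.5107e-04; σ = Eε = 123000 · -7.5107e-04 = -92.38 MPa.

-92.4 MPa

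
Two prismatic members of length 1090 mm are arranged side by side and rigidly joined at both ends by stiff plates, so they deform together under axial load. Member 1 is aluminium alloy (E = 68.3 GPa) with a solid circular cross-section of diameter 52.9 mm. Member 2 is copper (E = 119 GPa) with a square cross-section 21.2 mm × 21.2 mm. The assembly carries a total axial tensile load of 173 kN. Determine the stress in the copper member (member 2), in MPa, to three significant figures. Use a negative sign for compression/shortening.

A_1 = 2198 mm².
A_2 = 449.4 mm².
Equal strain + equilibrium ⇒ each member carries load in proportion to AE: A₁E₁ = 150100000 N, A₂E₂ = 53480000 N, ΣAE = 203600000 N.
σ₂ = P·E₂/ΣAE = 173000·119000/203600000 = 101.1 MPa.

101 MPa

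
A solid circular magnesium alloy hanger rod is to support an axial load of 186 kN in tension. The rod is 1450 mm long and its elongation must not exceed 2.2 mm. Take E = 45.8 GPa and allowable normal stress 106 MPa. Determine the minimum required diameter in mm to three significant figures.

58.4 mm

Required area A ≥ P/σ_allow = 186000/106 = 1755 mm².
For a solid circular section, d ≥ √(4A/π) = 47.27 mm.
Elongation limit: A ≥ PL/(Eδ_allow) = 186000·1450/(45800·2.2) = 2677 mm² ⇒ d ≥ 58.38 mm.
The elongation limit governs.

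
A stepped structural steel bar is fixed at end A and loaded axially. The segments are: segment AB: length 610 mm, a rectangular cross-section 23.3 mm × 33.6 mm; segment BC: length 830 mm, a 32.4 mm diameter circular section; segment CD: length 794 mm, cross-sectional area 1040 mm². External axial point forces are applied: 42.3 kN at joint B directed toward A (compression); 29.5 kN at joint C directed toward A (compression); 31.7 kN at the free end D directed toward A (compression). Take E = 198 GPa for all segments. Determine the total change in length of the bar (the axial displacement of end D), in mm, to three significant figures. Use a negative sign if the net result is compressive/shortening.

-0.841 mm

Internal axial forces (sectioning from the free end, tension +): N_CD = -31.7 kN, N_BC = -61.2 kN, N_AB = -103.5 kN.
A_AB = 782.9 mm².
A_BC = 824.5 mm².
δ_AB = -103500·610/(782.9·198000) = -0.4073 mm
δ_BC = -61200·830/(824.5·198000) = -0.3112 mm
δ_CD = -31700·794/(1040·198000) = -0.1222 mm
δ = Σδ_i = -0.8407 mm.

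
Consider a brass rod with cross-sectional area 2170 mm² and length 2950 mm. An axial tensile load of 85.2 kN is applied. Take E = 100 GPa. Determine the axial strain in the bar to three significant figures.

σ = N/A = 39.26 MPa; ε = σ/E = 39.26/100000 = 3.926e-04.

3.93e-04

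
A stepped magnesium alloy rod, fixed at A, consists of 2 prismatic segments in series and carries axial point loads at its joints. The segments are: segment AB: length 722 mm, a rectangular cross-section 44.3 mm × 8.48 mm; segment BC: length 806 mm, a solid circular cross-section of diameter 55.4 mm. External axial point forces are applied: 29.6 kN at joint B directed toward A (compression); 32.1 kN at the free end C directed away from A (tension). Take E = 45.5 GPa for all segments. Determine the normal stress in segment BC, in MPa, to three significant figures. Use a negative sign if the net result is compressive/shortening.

Internal axial forces (sectioning from the free end, tension +): N_BC = 32.1 kN, N_AB = 2.5 kN.
A_BC = 2411 mm².
σ_BC = N_BC/A_BC = 32100/2411 = 13.32 MPa.

13.3 MPa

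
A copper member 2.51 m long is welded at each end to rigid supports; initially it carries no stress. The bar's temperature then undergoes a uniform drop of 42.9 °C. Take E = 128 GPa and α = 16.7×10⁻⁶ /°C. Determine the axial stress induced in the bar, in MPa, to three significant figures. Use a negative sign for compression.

Free thermal expansion αLΔT = 16.7e-6 · 2510 · -42.9 = -1.798 mm.
The walls impose strain ε = −(-1.798)/2510 = 7.1643e-04; σ = Eε = 128000 · 7.1643e-04 = 91.7 MPa.

91.7 MPa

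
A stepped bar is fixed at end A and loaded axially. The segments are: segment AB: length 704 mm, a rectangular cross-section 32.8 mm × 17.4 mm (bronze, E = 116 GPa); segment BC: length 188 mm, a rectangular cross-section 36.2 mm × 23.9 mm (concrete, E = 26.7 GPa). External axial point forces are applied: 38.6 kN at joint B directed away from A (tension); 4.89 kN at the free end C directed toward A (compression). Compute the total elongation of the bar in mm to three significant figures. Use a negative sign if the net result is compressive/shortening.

0.319 mm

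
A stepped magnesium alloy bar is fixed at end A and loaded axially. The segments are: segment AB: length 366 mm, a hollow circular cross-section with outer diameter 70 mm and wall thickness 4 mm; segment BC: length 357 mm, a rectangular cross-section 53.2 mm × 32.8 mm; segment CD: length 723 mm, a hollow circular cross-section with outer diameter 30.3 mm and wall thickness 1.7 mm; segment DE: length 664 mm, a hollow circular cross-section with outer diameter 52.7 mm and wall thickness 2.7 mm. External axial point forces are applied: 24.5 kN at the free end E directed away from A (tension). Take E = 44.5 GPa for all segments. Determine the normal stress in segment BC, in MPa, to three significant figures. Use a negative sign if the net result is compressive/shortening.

Internal axial forces (sectioning from the free end, tension +): N_DE = 24.5 kN, N_CD = 24.5 kN, N_BC = 24.5 kN, N_AB = 24.5 kN.
A_BC = 1745 mm².
σ_BC = N_BC/A_BC = 24500/1745 = 14.04 MPa.

14.0 MPa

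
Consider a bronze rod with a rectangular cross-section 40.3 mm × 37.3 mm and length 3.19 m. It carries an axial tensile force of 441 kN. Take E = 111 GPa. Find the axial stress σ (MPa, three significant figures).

293 MPa

A = 1503 mm².
σ = N/A = 441000/1503 = 293.4 MPa.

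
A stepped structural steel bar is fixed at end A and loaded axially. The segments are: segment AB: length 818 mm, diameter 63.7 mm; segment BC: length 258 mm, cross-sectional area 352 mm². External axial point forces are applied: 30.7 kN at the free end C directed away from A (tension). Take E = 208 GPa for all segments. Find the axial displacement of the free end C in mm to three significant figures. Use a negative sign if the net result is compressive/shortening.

0.146 mm

Internal axial forces (sectioning from the free end, tension +): N_BC = 30.7 kN, N_AB = 30.7 kN.
A_AB = 3187 mm².
δ_AB = 30700·818/(3187·208000) = 0.03788 mm
δ_BC = 30700·258/(352·208000) = 0.1082 mm
δ = Σδ_i = 0.1461 mm.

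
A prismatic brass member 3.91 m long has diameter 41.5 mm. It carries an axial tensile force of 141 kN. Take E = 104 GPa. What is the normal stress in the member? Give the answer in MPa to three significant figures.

104 MPa

A = 1353 mm².
σ = N/A = 141000/1353 = 104.2 MPa.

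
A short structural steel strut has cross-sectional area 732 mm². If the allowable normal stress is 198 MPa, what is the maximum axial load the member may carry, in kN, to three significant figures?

145 kN

P_max = σ_allow · A = 198 · 732 = 144900 N = 144.9 kN.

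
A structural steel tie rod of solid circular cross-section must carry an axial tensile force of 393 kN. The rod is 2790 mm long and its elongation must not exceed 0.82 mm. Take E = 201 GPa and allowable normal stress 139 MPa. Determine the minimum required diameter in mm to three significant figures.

92.0 mm

Required area A ≥ P/σ_allow = 393000/139 = 2827 mm².
For a solid circular section, d ≥ √(4A/π) = 60 mm.
Elongation limit: A ≥ PL/(Eδ_allow) = 393000·2790/(201000·0.82) = 6653 mm² ⇒ d ≥ 92.03 mm.
The elongation limit governs.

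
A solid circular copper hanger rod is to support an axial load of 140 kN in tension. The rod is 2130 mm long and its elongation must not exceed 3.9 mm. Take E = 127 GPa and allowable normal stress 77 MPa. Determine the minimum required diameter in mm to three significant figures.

Required area A ≥ P/σ_allow = 140000/77 = 1818 mm².
For a solid circular section, d ≥ √(4A/π) = 48.11 mm.
Elongation limit: A ≥ PL/(Eδ_allow) = 140000·2130/(127000·3.9) = 602.1 mm² ⇒ d ≥ 27.69 mm.
The stress limit governs.

48.1 mm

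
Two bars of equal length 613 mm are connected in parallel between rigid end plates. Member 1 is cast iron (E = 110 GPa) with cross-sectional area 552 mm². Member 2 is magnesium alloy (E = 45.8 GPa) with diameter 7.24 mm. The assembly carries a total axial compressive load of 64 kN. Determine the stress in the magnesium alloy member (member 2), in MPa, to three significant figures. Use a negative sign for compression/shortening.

-46.8 MPa

A_2 = 41.17 mm².
Equal strain + equilibrium ⇒ each member carries load in proportion to AE: A₁E₁ = 60720000 N, A₂E₂ = 1886000 N, ΣAE = 62610000 N.
σ₂ = P·E₂/ΣAE = -64000·45800/62610000 = -46.82 MPa.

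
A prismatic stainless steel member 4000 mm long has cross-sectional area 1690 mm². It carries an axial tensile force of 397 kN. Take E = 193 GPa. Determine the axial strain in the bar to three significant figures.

0.00122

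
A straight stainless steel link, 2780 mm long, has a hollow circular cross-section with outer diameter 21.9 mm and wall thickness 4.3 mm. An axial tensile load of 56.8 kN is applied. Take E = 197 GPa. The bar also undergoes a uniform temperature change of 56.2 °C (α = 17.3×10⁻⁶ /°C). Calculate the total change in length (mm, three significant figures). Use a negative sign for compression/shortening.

A = 237.8 mm².
δ_mech = NL/(AE) = 56800·2780/(237.8·197000) = 3.371 mm.
δ_thermal = αLΔT = 17.3e-6·2780·56.2 = 2.703 mm.
δ = δ_mech + δ_thermal = 6.074 mm.

6.07 mm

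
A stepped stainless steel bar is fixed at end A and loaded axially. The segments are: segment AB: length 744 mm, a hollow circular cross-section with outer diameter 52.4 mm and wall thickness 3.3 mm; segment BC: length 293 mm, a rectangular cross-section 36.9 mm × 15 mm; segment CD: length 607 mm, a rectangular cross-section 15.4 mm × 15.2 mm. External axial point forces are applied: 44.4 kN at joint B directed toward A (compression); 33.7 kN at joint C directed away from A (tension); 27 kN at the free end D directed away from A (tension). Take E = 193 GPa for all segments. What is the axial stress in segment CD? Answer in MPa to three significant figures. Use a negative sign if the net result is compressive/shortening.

Internal axial forces (sectioning from the free end, tension +): N_CD = 27 kN, N_BC = 60.7 kN, N_AB = 16.3 kN.
A_CD = 234.1 mm².
σ_CD = N_CD/A_CD = 27000/234.1 = 115.3 MPa.

115 MPa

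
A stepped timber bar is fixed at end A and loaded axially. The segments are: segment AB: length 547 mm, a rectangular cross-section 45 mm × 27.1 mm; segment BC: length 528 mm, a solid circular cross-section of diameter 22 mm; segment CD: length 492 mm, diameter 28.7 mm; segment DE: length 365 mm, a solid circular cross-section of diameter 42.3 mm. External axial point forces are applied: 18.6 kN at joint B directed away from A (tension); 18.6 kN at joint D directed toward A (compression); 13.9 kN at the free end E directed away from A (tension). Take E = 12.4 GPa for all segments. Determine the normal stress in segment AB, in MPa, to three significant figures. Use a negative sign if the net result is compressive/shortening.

11.4 MPa

Internal axial forces (sectioning from the free end, tension +): N_DE = 13.9 kN, N_CD = -4.7 kN, N_BC = -4.7 kN, N_AB = 13.9 kN.
A_AB = 1220 mm².
σ_AB = N_AB/A_AB = 13900/1220 = 11.4 MPa.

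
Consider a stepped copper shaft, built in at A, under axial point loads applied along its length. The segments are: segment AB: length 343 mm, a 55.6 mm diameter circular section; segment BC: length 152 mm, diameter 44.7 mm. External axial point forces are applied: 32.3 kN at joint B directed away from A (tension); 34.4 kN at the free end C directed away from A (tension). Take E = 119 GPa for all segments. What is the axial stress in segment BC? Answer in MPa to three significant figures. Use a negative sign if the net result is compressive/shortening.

Internal axial forces (sectioning from the free end, tension +): N_BC = 34.4 kN, N_AB = 66.7 kN.
A_BC = 1569 mm².
σ_BC = N_BC/A_BC = 34400/1569 = 21.92 MPa.

21.9 MPa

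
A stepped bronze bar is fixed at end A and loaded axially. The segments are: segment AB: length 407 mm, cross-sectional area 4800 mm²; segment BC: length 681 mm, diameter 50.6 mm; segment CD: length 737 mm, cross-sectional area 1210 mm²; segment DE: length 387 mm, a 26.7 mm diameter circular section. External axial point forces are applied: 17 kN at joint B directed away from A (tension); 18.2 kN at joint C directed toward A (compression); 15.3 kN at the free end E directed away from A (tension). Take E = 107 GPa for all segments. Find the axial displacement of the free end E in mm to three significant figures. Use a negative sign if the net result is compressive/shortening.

0.188 mm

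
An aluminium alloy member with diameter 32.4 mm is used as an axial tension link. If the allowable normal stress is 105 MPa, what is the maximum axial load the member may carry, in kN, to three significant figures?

A = 824.5 mm².
P_max = σ_allow · A = 105 · 824.5 = 86570 N = 86.57 kN.

86.6 kN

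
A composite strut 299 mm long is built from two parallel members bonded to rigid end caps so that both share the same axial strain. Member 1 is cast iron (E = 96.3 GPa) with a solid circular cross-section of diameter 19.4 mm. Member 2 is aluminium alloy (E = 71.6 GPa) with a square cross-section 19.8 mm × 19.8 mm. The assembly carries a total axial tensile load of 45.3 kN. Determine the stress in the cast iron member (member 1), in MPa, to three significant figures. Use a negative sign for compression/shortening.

A_1 = 295.6 mm².
A_2 = 392 mm².
Equal strain + equilibrium ⇒ each member carries load in proportion to AE: A₁E₁ = 28470000 N, A₂E₂ = 28070000 N, ΣAE = 56540000 N.
σ₁ = P·E₁/ΣAE = 45300·96300/56540000 = 77.16 MPa.

77.2 MPa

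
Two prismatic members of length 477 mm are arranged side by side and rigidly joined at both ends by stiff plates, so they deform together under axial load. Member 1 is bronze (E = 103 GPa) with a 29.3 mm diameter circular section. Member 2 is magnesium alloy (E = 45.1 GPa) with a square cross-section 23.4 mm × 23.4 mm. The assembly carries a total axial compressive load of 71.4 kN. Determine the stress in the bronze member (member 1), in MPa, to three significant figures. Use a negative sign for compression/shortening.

A_1 = 674.3 mm².
A_2 = 547.6 mm².
Equal strain + equilibrium ⇒ each member carries load in proportion to AE: A₁E₁ = 69450000 N, A₂E₂ = 24690000 N, ΣAE = 94140000 N.
σ₁ = P·E₁/ΣAE = -71400·103000/94140000 = -78.12 MPa.

-78.1 MPa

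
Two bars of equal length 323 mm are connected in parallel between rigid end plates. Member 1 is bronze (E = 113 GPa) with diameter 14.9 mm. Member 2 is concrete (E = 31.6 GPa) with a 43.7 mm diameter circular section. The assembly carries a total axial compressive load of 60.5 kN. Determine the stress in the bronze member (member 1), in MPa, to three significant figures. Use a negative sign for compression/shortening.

-102 MPa

A_1 = 174.4 mm².
A_2 = 1500 mm².
Equal strain + equilibrium ⇒ each member carries load in proportion to AE: A₁E₁ = 19700000 N, A₂E₂ = 47400000 N, ΣAE = 67100000 N.
σ₁ = P·E₁/ΣAE = -60500·113000/67100000 = -101.9 MPa.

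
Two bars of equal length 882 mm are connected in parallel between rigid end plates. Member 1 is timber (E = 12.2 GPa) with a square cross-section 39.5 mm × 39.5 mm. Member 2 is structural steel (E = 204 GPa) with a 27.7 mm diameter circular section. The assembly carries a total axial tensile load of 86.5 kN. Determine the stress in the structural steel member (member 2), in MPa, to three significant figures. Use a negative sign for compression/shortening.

A_1 = 1560 mm².
A_2 = 602.6 mm².
Equal strain + equilibrium ⇒ each member carries load in proportion to AE: A₁E₁ = 19040000 N, A₂E₂ = 122900000 N, ΣAE = 142000000 N.
σ₂ = P·E₂/ΣAE = 86500·204000/142000000 = 124.3 MPa.

124 MPa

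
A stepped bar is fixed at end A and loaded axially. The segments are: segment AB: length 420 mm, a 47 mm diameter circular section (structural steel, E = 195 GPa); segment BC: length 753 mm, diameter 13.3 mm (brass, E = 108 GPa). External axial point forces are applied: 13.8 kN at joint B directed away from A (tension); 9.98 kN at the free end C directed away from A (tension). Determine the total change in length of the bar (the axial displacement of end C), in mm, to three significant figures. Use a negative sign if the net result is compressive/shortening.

0.530 mm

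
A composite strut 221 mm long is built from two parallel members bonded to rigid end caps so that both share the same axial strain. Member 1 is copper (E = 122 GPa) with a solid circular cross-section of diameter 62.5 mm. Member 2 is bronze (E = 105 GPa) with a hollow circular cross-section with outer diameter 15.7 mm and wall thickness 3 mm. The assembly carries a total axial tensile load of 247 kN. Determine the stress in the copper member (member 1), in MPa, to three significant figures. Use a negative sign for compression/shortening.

A_1 = 3068 mm².
A_2 = 119.7 mm².
Equal strain + equilibrium ⇒ each member carries load in proportion to AE: A₁E₁ = 374300000 N, A₂E₂ = 12570000 N, ΣAE = 386900000 N.
σ₁ = P·E₁/ΣAE = 247000·122000/386900000 = 77.89 MPa.

77.9 MPa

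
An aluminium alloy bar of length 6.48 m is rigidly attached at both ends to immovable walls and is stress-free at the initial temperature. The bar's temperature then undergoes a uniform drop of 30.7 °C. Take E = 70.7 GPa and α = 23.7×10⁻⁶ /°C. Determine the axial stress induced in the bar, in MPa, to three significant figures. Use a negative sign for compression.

51.4 MPa

Free thermal expansion αLΔT = 23.7e-6 · 6480 · -30.7 = -4.715 mm.
The walls impose strain ε = −(-4.715)/6480 = 7.2759e-04; σ = Eε = 70700 · 7.2759e-04 = 51.44 MPa.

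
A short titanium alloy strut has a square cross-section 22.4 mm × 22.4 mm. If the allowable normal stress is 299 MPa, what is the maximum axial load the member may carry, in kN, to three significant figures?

A = 501.8 mm².
P_max = σ_allow · A = 299 · 501.8 = 150000 N = 150 kN.

150 kN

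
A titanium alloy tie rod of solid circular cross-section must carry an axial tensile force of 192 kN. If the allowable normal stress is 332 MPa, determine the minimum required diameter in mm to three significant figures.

27.1 mm

Required area A ≥ P/σ_allow = 192000/332 = 578.3 mm².
For a solid circular section, d ≥ √(4A/π) = 27.14 mm.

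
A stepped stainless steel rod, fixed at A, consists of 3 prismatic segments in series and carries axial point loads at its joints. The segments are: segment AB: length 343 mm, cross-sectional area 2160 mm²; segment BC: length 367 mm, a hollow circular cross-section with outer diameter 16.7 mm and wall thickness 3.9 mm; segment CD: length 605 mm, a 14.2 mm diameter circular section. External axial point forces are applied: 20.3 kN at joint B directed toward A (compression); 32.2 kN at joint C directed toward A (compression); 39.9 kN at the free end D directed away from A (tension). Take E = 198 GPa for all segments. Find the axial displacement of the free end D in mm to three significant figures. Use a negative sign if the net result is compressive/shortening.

Internal axial forces (sectioning from the free end, tension +): N_CD = 39.9 kN, N_BC = 7.7 kN, N_AB = -12.6 kN.
A_BC = 156.8 mm².
A_CD = 158.4 mm².
δ_AB = -12600·343/(2160·198000) = -0.01011 mm
δ_BC = 7700·367/(156.8·198000) = 0.09101 mm
δ_CD = 39900·605/(158.4·198000) = 0.7698 mm
δ = Σδ_i = 0.8507 mm.

0.851 mm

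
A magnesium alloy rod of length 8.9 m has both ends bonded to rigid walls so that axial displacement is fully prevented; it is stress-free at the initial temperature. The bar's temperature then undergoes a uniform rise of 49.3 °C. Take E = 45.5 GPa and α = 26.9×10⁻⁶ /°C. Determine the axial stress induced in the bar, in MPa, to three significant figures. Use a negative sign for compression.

Free thermal expansion αLΔT = 26.9e-6 · 8900 · 49.3 = 11.8 mm.
The walls impose strain ε = −(11.8)/8900 = -1.3262e-03; σ = Eε = 45500 · -1.3262e-03 = -60.34 MPa.

-60.3 MPa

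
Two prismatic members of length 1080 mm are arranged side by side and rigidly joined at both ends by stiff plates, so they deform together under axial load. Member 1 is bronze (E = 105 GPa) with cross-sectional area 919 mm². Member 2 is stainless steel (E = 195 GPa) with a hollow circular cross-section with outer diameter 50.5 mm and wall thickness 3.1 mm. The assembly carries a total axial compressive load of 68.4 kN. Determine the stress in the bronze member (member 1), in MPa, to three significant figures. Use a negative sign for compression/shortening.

-38.5 MPa

A_2 = 461.6 mm².
Equal strain + equilibrium ⇒ each member carries load in proportion to AE: A₁E₁ = 96500000 N, A₂E₂ = 90020000 N, ΣAE = 186500000 N.
σ₁ = P·E₁/ΣAE = -68400·105000/186500000 = -38.51 MPa.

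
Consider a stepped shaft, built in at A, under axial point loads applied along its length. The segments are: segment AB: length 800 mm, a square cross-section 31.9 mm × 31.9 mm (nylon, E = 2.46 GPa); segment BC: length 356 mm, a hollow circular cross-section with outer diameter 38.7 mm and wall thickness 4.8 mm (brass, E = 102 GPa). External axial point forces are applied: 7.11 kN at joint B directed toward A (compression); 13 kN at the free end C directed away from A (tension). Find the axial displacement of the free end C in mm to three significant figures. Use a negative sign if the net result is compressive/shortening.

1.97 mm

Internal axial forces (sectioning from the free end, tension +): N_BC = 13 kN, N_AB = 5.89 kN.
A_AB = 1018 mm².
A_BC = 511.2 mm².
δ_AB = 5890·800/(1018·2460) = 1.882 mm
δ_BC = 13000·356/(511.2·102000) = 0.08876 mm
δ = Σδ_i = 1.971 mm.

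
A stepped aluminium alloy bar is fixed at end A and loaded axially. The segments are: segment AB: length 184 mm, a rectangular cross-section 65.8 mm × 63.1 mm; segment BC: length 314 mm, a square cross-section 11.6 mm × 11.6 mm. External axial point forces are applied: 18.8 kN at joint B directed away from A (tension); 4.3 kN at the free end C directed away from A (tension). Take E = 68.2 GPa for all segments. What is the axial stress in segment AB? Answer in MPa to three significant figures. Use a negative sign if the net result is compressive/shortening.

Internal axial forces (sectioning from the free end, tension +): N_BC = 4.3 kN, N_AB = 23.1 kN.
A_AB = 4152 mm².
σ_AB = N_AB/A_AB = 23100/4152 = 5.564 MPa.

5.56 MPa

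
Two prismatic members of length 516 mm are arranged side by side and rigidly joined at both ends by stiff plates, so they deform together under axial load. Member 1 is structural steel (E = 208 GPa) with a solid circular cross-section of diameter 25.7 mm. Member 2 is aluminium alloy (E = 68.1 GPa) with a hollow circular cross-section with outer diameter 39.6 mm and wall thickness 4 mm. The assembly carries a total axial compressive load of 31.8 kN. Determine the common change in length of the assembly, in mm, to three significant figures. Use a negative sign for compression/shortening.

A_1 = 518.7 mm².
A_2 = 447.4 mm².
Equal strain + equilibrium ⇒ each member carries load in proportion to AE: A₁E₁ = 107900000 N, A₂E₂ = 30470000 N, ΣAE = 138400000 N.
δ = PL/ΣAE = -31800·516/138400000 = -0.1186 mm.

-0.119 mm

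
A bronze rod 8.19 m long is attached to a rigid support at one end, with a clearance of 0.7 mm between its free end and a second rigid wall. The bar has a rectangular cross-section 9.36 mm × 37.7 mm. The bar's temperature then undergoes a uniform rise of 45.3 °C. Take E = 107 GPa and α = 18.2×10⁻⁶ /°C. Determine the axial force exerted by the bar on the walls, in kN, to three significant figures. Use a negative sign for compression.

Free thermal expansion αLΔT = 18.2e-6 · 8190 · 45.3 = 6.752 mm.
The walls engage after the gap closes; constrained expansion = 6.752 − 0.7 = 6.052 mm.
The walls impose strain ε = −(6.052)/8190 = -7.3899e-04; σ = Eε = 107000 · -7.3899e-04 = -79.07 MPa.
Wall reaction R = σ·A = -79.07·352.9 = -27900 N = -27.9 kN.

-27.9 kN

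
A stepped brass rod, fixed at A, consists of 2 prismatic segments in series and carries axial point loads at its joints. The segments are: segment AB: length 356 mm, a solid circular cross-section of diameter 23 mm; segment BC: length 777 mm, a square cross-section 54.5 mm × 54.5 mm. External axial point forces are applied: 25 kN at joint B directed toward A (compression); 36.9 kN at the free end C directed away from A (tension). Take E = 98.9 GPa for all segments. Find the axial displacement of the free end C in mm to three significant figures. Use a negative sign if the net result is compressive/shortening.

0.201 mm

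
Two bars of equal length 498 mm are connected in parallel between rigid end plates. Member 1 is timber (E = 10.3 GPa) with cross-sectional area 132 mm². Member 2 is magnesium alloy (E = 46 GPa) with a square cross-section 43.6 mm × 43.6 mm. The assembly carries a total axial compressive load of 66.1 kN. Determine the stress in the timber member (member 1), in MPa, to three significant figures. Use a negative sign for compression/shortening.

A_2 = 1901 mm².
Equal strain + equilibrium ⇒ each member carries load in proportion to AE: A₁E₁ = 1360000 N, A₂E₂ = 87440000 N, ΣAE = 88800000 N.
σ₁ = P·E₁/ΣAE = -66100·10300/88800000 = -7.667 MPa.

-7.67 MPa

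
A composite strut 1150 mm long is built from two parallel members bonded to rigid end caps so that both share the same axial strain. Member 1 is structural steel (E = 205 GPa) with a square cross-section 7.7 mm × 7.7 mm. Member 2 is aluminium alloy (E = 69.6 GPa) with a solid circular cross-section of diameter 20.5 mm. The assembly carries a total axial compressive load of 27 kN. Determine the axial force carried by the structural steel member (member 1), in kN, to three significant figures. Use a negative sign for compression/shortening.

-9.34 kN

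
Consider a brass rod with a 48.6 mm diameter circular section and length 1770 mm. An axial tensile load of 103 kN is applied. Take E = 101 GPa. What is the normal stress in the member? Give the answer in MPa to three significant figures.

A = 1855 mm².
σ = N/A = 103000/1855 = 55.52 MPa.

55.5 MPa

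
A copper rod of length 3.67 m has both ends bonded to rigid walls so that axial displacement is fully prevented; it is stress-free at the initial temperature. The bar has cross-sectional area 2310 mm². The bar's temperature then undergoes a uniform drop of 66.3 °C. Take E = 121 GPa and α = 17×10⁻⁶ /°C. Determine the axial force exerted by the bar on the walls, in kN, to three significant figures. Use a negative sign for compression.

315 kN

Free thermal expansion αLΔT = 17e-6 · 3670 · -66.3 = -4.136 mm.
The walls impose strain ε = −(-4.136)/3670 = 1.1271e-03; σ = Eε = 121000 · 1.1271e-03 = 136.4 MPa.
Wall reaction R = σ·A = 136.4·2310 = 315000 N = 315 kN.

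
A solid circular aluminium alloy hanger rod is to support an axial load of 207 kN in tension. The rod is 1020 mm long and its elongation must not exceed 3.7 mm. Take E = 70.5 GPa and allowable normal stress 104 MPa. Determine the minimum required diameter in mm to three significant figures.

Required area A ≥ P/σ_allow = 207000/104 = 1990 mm².
For a solid circular section, d ≥ √(4A/π) = 50.34 mm.
Elongation limit: A ≥ PL/(Eδ_allow) = 207000·1020/(70500·3.7) = 809.4 mm² ⇒ d ≥ 32.1 mm.
The stress limit governs.

50.3 mm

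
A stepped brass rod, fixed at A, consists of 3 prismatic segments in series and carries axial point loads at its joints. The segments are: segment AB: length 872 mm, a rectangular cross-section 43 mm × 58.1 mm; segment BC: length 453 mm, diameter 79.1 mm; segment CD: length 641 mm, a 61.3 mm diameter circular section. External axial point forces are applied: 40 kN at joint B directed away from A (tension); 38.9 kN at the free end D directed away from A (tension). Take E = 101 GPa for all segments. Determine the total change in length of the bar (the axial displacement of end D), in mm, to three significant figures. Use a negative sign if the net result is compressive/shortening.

0.392 mm

Internal axial forces (sectioning from the free end, tension +): N_CD = 38.9 kN, N_BC = 38.9 kN, N_AB = 78.9 kN.
A_AB = 2498 mm².
A_BC = 4914 mm².
A_CD = 2951 mm².
δ_AB = 78900·872/(2498·101000) = 0.2727 mm
δ_BC = 38900·453/(4914·101000) = 0.0355 mm
δ_CD = 38900·641/(2951·101000) = 0.08365 mm
δ = Σδ_i = 0.3918 mm.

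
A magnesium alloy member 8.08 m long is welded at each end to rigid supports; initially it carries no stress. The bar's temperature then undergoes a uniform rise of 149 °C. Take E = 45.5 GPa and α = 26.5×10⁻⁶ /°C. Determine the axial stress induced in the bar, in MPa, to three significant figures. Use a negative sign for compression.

-180 MPa

Free thermal expansion αLΔT = 26.5e-6 · 8080 · 149 = 31.9 mm.
The walls impose strain ε = −(31.9)/8080 = -3.9485e-03; σ = Eε = 45500 · -3.9485e-03 = -179.7 MPa.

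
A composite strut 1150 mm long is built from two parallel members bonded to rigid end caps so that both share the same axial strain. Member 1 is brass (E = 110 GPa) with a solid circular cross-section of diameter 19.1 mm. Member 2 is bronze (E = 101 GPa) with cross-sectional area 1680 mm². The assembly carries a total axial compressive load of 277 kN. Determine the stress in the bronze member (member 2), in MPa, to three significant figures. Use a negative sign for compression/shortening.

A_1 = 286.5 mm².
Equal strain + equilibrium ⇒ each member carries load in proportion to AE: A₁E₁ = 31520000 N, A₂E₂ = 169700000 N, ΣAE = 201200000 N.
σ₂ = P·E₂/ΣAE = -277000·101000/201200000 = -139.1 MPa.

-139 MPa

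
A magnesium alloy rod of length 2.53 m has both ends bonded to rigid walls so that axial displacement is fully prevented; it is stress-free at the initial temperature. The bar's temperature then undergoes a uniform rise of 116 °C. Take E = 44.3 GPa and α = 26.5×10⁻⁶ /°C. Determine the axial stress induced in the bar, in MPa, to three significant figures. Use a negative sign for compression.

-136 MPa

Free thermal expansion αLΔT = 26.5e-6 · 2530 · 116 = 7.777 mm.
The walls impose strain ε = −(7.777)/2530 = -3.0740e-03; σ = Eε = 44300 · -3.0740e-03 = -136.2 MPa.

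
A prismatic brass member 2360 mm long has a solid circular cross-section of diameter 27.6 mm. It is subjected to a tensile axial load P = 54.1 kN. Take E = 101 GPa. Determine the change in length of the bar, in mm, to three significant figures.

2.11 mm

A = 598.3 mm².
δ_mech = NL/(AE) = 54100·2360/(598.3·101000) = 2.113 mm.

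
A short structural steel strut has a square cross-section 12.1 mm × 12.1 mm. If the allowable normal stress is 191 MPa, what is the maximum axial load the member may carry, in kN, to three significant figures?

28.0 kN

A = 146.4 mm².
P_max = σ_allow · A = 191 · 146.4 = 27960 N = 27.96 kN.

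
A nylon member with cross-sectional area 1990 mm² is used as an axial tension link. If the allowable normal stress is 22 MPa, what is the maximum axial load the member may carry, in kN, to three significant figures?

43.8 kN

P_max = σ_allow · A = 22 · 1990 = 43780 N = 43.78 kN.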